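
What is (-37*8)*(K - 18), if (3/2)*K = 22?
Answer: 2960/3 ≈ 986.67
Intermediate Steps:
K = 44/3 (K = (⅔)*22 = 44/3 ≈ 14.667)
(-37*8)*(K - 18) = (-37*8)*(44/3 - 18) = -296*(-10/3) = 2960/3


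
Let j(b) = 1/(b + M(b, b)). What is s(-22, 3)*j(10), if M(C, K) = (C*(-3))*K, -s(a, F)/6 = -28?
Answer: -84/145 ≈ -0.57931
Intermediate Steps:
s(a, F) = 168 (s(a, F) = -6*(-28) = 168)
M(C, K) = -3*C*K (M(C, K) = (-3*C)*K = -3*C*K)
j(b) = 1/(b - 3*b²) (j(b) = 1/(b - 3*b*b) = 1/(b - 3*b²))
s(-22, 3)*j(10) = 168*(1/(10*(1 - 3*10))) = 168*(1/(10*(1 - 30))) = 168*((⅒)/(-29)) = 168*((⅒)*(-1/29)) = 168*(-1/290) = -84/145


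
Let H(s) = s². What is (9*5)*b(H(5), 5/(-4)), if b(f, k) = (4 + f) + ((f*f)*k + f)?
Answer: -130905/4 ≈ -32726.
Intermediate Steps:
b(f, k) = 4 + 2*f + k*f² (b(f, k) = (4 + f) + (f²*k + f) = (4 + f) + (k*f² + f) = (4 + f) + (f + k*f²) = 4 + 2*f + k*f²)
(9*5)*b(H(5), 5/(-4)) = (9*5)*(4 + 2*5² + (5/(-4))*(5²)²) = 45*(4 + 2*25 + (5*(-¼))*25²) = 45*(4 + 50 - 5/4*625) = 45*(4 + 50 - 3125/4) = 45*(-2909/4) = -130905/4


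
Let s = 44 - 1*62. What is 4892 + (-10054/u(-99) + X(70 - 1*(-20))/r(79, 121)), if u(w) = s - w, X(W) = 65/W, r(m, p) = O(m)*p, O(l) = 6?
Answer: 186919871/39204 ≈ 4767.9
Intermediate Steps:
r(m, p) = 6*p
s = -18 (s = 44 - 62 = -18)
u(w) = -18 - w
4892 + (-10054/u(-99) + X(70 - 1*(-20))/r(79, 121)) = 4892 + (-10054/(-18 - 1*(-99)) + (65/(70 - 1*(-20)))/((6*121))) = 4892 + (-10054/(-18 + 99) + (65/(70 + 20))/726) = 4892 + (-10054/81 + (65/90)*(1/726)) = 4892 + (-10054*1/81 + (65*(1/90))*(1/726)) = 4892 + (-10054/81 + (13/18)*(1/726)) = 4892 + (-10054/81 + 13/13068) = 4892 - 4866097/39204 = 186919871/39204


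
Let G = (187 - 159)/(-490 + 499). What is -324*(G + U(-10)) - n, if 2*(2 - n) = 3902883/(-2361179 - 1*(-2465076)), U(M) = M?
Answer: 467283503/207794 ≈ 2248.8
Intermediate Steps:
G = 28/9 ≈ 3.1111
n = -3487295/207794 (n = 2 - 3902883/(2*(-2361179 - 1*(-2465076))) = 2 - 3902883/(2*(-2361179 + 2465076)) = 2 - 3902883/(2*103897) = 2 - 1/2*3902883/103897 = 2 - 3902883/207794 = -3487295/207794 ≈ -16.782)
-324*(G + U(-10)) - n = -324*(28/9 - 10) - 1*(-3487295/207794) = -324*(-62/9) + 3487295/207794 = 2232 + 3487295/207794 = 467283503/207794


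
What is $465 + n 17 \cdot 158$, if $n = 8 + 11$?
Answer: $51499$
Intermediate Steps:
$n = 19$
$465 + n 17 \cdot 158 = 465 + 19 \cdot 17 \cdot 158 = 465 + 323 \cdot 158 = 465 + 51034 = 51499$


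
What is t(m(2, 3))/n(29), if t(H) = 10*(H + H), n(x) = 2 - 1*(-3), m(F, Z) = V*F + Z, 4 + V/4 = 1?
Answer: -84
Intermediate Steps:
V = -12 (V = -16 + 4*1 = -16 + 4 = -12)
m(F, Z) = Z - 12*F (m(F, Z) = -12*F + Z = Z - 12*F)
n(x) = 5 (n(x) = 2 + 3 = 5)
t(H) = 20*H (t(H) = 10*(2*H) = 20*H)
t(m(2, 3))/n(29) = (20*(3 - 12*2))/5 = (20*(3 - 24))*(⅕) = (20*(-21))*(⅕) = -420*⅕ = -84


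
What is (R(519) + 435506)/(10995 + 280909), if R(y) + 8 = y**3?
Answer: 140233857/291904 ≈ 480.41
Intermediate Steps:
R(y) = -8 + y**3
(R(519) + 435506)/(10995 + 280909) = ((-8 + 519**3) + 435506)/(10995 + 280909) = ((-8 + 139798359) + 435506)/291904 = (139798351 + 435506)*(1/291904) = 140233857*(1/291904) = 140233857/291904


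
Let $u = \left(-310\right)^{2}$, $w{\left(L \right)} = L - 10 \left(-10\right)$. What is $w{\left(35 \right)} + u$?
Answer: $96235$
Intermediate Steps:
$w{\left(L \right)} = 100 + L$ ($w{\left(L \right)} = L - -100 = L + 100 = 100 + L$)
$u = 96100$
$w{\left(35 \right)} + u = \left(100 + 35\right) + 96100 = 135 + 96100 = 96235$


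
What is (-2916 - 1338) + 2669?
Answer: -1585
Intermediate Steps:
(-2916 - 1338) + 2669 = -4254 + 2669 = -1585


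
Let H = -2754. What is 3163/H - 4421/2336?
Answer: -9782101/3216672 ≈ -3.0411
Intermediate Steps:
3163/H - 4421/2336 = 3163/(-2754) - 4421/2336 = 3163*(-1/2754) - 4421*1/2336 = -3163/2754 - 4421/2336 = -9782101/3216672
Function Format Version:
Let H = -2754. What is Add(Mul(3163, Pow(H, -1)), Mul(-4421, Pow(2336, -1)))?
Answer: Rational(-9782101, 3216672) ≈ -3.0411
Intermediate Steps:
Add(Mul(3163, Pow(H, -1)), Mul(-4421, Pow(2336, -1))) = Add(Mul(3163, Pow(-2754, -1)), Mul(-4421, Pow(2336, -1))) = Add(Mul(3163, Rational(-1, 2754)), Mul(-4421, Rational(1, 2336))) = Add(Rational(-3163, 2754), Rational(-4421, 2336)) = Rational(-9782101, 3216672)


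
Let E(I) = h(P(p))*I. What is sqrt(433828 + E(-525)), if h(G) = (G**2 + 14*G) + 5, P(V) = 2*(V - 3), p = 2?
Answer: sqrt(443803) ≈ 666.19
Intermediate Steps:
P(V) = -6 + 2*V (P(V) = 2*(-3 + V) = -6 + 2*V)
h(G) = 5 + G**2 + 14*G
E(I) = -19*I (E(I) = (5 + (-6 + 2*2)**2 + 14*(-6 + 2*2))*I = (5 + (-6 + 4)**2 + 14*(-6 + 4))*I = (5 + (-2)**2 + 14*(-2))*I = (5 + 4 - 28)*I = -19*I)
sqrt(433828 + E(-525)) = sqrt(433828 - 19*(-525)) = sqrt(433828 + 9975) = sqrt(443803)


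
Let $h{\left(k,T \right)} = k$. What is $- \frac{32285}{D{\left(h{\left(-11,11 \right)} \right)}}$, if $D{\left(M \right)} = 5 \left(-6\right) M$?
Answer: $- \frac{587}{6} \approx -97.833$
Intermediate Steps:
$D{\left(M \right)} = - 30 M$
$- \frac{32285}{D{\left(h{\left(-11,11 \right)} \right)}} = - \frac{32285}{\left(-30\right) \left(-11\right)} = - \frac{32285}{330} = \left(-32285\right) \frac{1}{330} = - \frac{587}{6}$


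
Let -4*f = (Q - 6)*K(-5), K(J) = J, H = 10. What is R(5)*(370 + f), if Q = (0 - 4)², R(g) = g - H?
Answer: -3825/2 ≈ -1912.5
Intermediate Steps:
R(g) = -10 + g (R(g) = g - 1*10 = g - 10 = -10 + g)
Q = 16 (Q = (-4)² = 16)
f = 25/2 (f = -(16 - 6)*(-5)/4 = -5*(-5)/2 = -¼*(-50) = 25/2 ≈ 12.500)
R(5)*(370 + f) = (-10 + 5)*(370 + 25/2) = -5*765/2 = -3825/2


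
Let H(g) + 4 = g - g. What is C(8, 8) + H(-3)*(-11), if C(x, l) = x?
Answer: 52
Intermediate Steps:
H(g) = -4 (H(g) = -4 + (g - g) = -4 + 0 = -4)
C(8, 8) + H(-3)*(-11) = 8 - 4*(-11) = 8 + 44 = 52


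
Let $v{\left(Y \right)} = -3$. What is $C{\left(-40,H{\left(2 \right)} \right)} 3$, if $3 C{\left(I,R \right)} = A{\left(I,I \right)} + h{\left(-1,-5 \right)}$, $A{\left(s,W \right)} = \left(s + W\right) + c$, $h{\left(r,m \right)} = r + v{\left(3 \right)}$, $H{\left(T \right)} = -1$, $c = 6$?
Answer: $-78$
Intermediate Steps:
$h{\left(r,m \right)} = -3 + r$ ($h{\left(r,m \right)} = r - 3 = -3 + r$)
$A{\left(s,W \right)} = 6 + W + s$ ($A{\left(s,W \right)} = \left(s + W\right) + 6 = \left(W + s\right) + 6 = 6 + W + s$)
$C{\left(I,R \right)} = \frac{2}{3} + \frac{2 I}{3}$ ($C{\left(I,R \right)} = \frac{\left(6 + I + I\right) - 4}{3} = \frac{\left(6 + 2 I\right) - 4}{3} = \frac{2 + 2 I}{3} = \frac{2}{3} + \frac{2 I}{3}$)
$C{\left(-40,H{\left(2 \right)} \right)} 3 = \left(\frac{2}{3} + \frac{2}{3} \left(-40\right)\right) 3 = \left(\frac{2}{3} - \frac{80}{3}\right) 3 = \left(-26\right) 3 = -78$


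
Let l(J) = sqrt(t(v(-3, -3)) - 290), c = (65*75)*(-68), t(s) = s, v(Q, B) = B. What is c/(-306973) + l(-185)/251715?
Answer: 331500/306973 + I*sqrt(293)/251715 ≈ 1.0799 + 6.8002e-5*I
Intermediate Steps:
c = -331500 (c = 4875*(-68) = -331500)
l(J) = I*sqrt(293) (l(J) = sqrt(-3 - 290) = sqrt(-293) = I*sqrt(293))
c/(-306973) + l(-185)/251715 = -331500/(-306973) + (I*sqrt(293))/251715 = -331500*(-1/306973) + (I*sqrt(293))*(1/251715) = 331500/306973 + I*sqrt(293)/251715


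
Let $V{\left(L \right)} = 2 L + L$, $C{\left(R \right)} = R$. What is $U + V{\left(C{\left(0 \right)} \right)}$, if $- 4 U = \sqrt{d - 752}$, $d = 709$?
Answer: $- \frac{i \sqrt{43}}{4} \approx - 1.6394 i$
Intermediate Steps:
$V{\left(L \right)} = 3 L$
$U = - \frac{i \sqrt{43}}{4}$ ($U = - \frac{\sqrt{709 - 752}}{4} = - \frac{\sqrt{-43}}{4} = - \frac{i \sqrt{43}}{4} \approx - 1.6394 i$)
$U + V{\left(C{\left(0 \right)} \right)} = - \frac{i \sqrt{43}}{4} + 3 \cdot 0 = - \frac{i \sqrt{43}}{4} + 0 = - \frac{i \sqrt{43}}{4}$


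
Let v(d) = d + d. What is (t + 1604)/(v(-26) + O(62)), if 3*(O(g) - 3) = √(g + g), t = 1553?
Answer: -1392237/21485 - 18942*√31/21485 ≈ -69.709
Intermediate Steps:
O(g) = 3 + √2*√g/3 (O(g) = 3 + √(g + g)/3 = 3 + √(2*g)/3 = 3 + (√2*√g)/3 = 3 + √2*√g/3)
v(d) = 2*d
(t + 1604)/(v(-26) + O(62)) = (1553 + 1604)/(2*(-26) + (3 + √2*√62/3)) = 3157/(-52 + (3 + 2*√31/3)) = 3157/(-49 + 2*√31/3)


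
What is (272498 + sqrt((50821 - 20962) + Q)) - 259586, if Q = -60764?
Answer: 12912 + I*sqrt(30905) ≈ 12912.0 + 175.8*I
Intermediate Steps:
(272498 + sqrt((50821 - 20962) + Q)) - 259586 = (272498 + sqrt((50821 - 20962) - 60764)) - 259586 = (272498 + sqrt(29859 - 60764)) - 259586 = (272498 + sqrt(-30905)) - 259586 = (272498 + I*sqrt(30905)) - 259586 = 12912 + I*sqrt(30905)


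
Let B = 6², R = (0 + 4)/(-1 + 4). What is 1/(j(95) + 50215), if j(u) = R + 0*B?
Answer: 3/150649 ≈ 1.9914e-5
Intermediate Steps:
R = 4/3 ≈ 1.3333
B = 36
j(u) = 4/3 (j(u) = 4/3 + 0*36 = 4/3 + 0 = 4/3)
1/(j(95) + 50215) = 1/(4/3 + 50215) = 1/(150649/3) = 3/150649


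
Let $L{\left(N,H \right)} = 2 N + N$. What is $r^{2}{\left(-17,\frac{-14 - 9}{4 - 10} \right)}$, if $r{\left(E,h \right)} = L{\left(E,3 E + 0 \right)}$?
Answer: $2601$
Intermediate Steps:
$L{\left(N,H \right)} = 3 N$
$r{\left(E,h \right)} = 3 E$
$r^{2}{\left(-17,\frac{-14 - 9}{4 - 10} \right)} = \left(3 \left(-17\right)\right)^{2} = \left(-51\right)^{2} = 2601$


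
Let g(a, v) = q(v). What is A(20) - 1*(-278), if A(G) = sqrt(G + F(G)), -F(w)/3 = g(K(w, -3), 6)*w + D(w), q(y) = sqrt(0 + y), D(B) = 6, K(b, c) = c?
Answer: 278 + sqrt(2 - 60*sqrt(6)) ≈ 278.0 + 12.04*I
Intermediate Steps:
q(y) = sqrt(y)
g(a, v) = sqrt(v)
F(w) = -18 - 3*w*sqrt(6) (F(w) = -3*(sqrt(6)*w + 6) = -3*(w*sqrt(6) + 6) = -3*(6 + w*sqrt(6)) = -18 - 3*w*sqrt(6))
A(G) = sqrt(-18 + G - 3*G*sqrt(6)) (A(G) = sqrt(G + (-18 - 3*G*sqrt(6))) = sqrt(-18 + G - 3*G*sqrt(6)))
A(20) - 1*(-278) = sqrt(-18 + 20 - 3*20*sqrt(6)) - 1*(-278) = sqrt(-18 + 20 - 60*sqrt(6)) + 278 = sqrt(2 - 60*sqrt(6)) + 278 = 278 + sqrt(2 - 60*sqrt(6))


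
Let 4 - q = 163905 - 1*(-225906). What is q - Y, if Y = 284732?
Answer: -674539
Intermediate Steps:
q = -389807 (q = 4 - (163905 - 1*(-225906)) = 4 - (163905 + 225906) = 4 - 1*389811 = 4 - 389811 = -389807)
q - Y = -389807 - 1*284732 = -389807 - 284732 = -674539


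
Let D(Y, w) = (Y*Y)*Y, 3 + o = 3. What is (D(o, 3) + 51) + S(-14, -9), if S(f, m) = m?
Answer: 42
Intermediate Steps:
o = 0 (o = -3 + 3 = 0)
D(Y, w) = Y³ (D(Y, w) = Y²*Y = Y³)
(D(o, 3) + 51) + S(-14, -9) = (0³ + 51) - 9 = (0 + 51) - 9 = 51 - 9 = 42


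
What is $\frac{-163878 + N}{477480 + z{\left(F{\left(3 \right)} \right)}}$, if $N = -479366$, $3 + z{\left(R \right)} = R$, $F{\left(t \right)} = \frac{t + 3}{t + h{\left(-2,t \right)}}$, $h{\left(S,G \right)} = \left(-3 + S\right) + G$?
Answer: $- \frac{643244}{477483} \approx -1.3472$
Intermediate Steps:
$h{\left(S,G \right)} = -3 + G + S$
$F{\left(t \right)} = \frac{3 + t}{-5 + 2 t}$ ($F{\left(t \right)} = \frac{t + 3}{t - \left(5 - t\right)} = \frac{3 + t}{t + \left(-5 + t\right)} = \frac{3 + t}{-5 + 2 t}$)
$z{\left(R \right)} = -3 + R$
$\frac{-163878 + N}{477480 + z{\left(F{\left(3 \right)} \right)}} = \frac{-163878 - 479366}{477480 - \left(3 - \frac{3 + 3}{-5 + 2 \cdot 3}\right)} = - \frac{643244}{477480 - \left(3 - \frac{1}{-5 + 6} \cdot 6\right)} = - \frac{643244}{477480 - \left(3 - 1^{-1} \cdot 6\right)} = - \frac{643244}{477480 + \left(-3 + 1 \cdot 6\right)} = - \frac{643244}{477480 + \left(-3 + 6\right)} = - \frac{643244}{477480 + 3} = - \frac{643244}{477483}$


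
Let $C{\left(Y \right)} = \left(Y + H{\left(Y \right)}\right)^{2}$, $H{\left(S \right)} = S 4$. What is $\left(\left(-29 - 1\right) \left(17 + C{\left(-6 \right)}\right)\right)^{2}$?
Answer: $756800100$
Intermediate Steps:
$H{\left(S \right)} = 4 S$
$C{\left(Y \right)} = 25 Y^{2}$ ($C{\left(Y \right)} = \left(Y + 4 Y\right)^{2} = \left(5 Y\right)^{2} = 25 Y^{2}$)
$\left(\left(-29 - 1\right) \left(17 + C{\left(-6 \right)}\right)\right)^{2} = \left(\left(-29 - 1\right) \left(17 + 25 \left(-6\right)^{2}\right)\right)^{2} = \left(- 30 \left(17 + 25 \cdot 36\right)\right)^{2} = \left(- 30 \left(17 + 900\right)\right)^{2} = \left(\left(-30\right) 917\right)^{2} = \left(-27510\right)^{2} = 756800100$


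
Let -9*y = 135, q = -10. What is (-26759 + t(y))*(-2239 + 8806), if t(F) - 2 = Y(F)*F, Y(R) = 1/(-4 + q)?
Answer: -2459886561/14 ≈ -1.7571e+8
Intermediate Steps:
y = -15 (y = -⅑*135 = -15)
Y(R) = -1/14 (Y(R) = 1/(-4 - 10) = 1/(-14) = -1/14)
t(F) = 2 - F/14
(-26759 + t(y))*(-2239 + 8806) = (-26759 + (2 - 1/14*(-15)))*(-2239 + 8806) = (-26759 + (2 + 15/14))*6567 = (-26759 + 43/14)*6567 = -374583/14*6567 = -2459886561/14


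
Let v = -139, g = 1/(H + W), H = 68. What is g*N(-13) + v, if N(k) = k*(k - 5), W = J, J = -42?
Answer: -130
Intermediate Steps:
W = -42
N(k) = k*(-5 + k)
g = 1/26 (g = 1/(68 - 42) = 1/26 ≈ 0.038462)
g*N(-13) + v = (-13*(-5 - 13))/26 - 139 = (-13*(-18))/26 - 139 = (1/26)*234 - 139 = 9 - 139 = -130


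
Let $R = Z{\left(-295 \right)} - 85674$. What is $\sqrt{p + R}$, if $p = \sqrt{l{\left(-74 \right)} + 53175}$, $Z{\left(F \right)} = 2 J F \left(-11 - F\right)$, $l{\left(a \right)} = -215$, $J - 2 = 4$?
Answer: $\sqrt{-1091034 + 4 \sqrt{3310}} \approx 1044.4 i$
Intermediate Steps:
$J = 6$ ($J = 2 + 4 = 6$)
$Z{\left(F \right)} = 12 F \left(-11 - F\right)$ ($Z{\left(F \right)} = 2 \cdot 6 F \left(-11 - F\right) = 12 F \left(-11 - F\right)$)
$R = -1091034$ ($R = \left(-12\right) \left(-295\right) \left(11 - 295\right) - 85674 = \left(-12\right) \left(-295\right) \left(-284\right) - 85674 = -1005360 - 85674 = -1091034$)
$p = 4 \sqrt{3310}$ ($p = \sqrt{-215 + 53175} = \sqrt{52960} = 4 \sqrt{3310} \approx 230.13$)
$\sqrt{p + R} = \sqrt{4 \sqrt{3310} - 1091034} = \sqrt{-1091034 + 4 \sqrt{3310}}$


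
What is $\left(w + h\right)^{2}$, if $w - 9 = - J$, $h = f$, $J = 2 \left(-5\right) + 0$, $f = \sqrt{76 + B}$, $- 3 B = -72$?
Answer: $841$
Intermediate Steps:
$B = 24$ ($B = \left(- \frac{1}{3}\right) \left(-72\right) = 24$)
$f = 10$ ($f = \sqrt{76 + 24} = \sqrt{100} = 10$)
$J = -10$ ($J = -10 + 0 = -10$)
$h = 10$
$w = 19$ ($w = 9 - -10 = 9 + 10 = 19$)
$\left(w + h\right)^{2} = \left(19 + 10\right)^{2} = 29^{2} = 841$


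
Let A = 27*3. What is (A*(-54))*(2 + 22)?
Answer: -104976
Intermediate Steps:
A = 81
(A*(-54))*(2 + 22) = (81*(-54))*(2 + 22) = -4374*24 = -104976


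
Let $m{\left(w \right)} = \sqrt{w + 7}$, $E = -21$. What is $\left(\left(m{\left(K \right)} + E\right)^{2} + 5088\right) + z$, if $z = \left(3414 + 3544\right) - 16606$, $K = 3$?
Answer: $-4560 + \left(21 - \sqrt{10}\right)^{2} \approx -4241.8$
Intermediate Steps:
$z = -9648$ ($z = 6958 - 16606 = -9648$)
$m{\left(w \right)} = \sqrt{7 + w}$
$\left(\left(m{\left(K \right)} + E\right)^{2} + 5088\right) + z = \left(\left(\sqrt{7 + 3} - 21\right)^{2} + 5088\right) - 9648 = \left(\left(\sqrt{10} - 21\right)^{2} + 5088\right) - 9648 = \left(\left(-21 + \sqrt{10}\right)^{2} + 5088\right) - 9648 = \left(5088 + \left(-21 + \sqrt{10}\right)^{2}\right) - 9648 = -4560 + \left(-21 + \sqrt{10}\right)^{2}$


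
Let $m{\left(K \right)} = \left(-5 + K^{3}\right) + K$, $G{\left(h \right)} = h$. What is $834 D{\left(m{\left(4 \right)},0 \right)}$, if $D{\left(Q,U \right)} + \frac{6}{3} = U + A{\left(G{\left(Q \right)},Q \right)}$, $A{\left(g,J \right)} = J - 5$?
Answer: $46704$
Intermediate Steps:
$A{\left(g,J \right)} = -5 + J$
$m{\left(K \right)} = -5 + K + K^{3}$
$D{\left(Q,U \right)} = -7 + Q + U$ ($D{\left(Q,U \right)} = -2 + \left(U + \left(-5 + Q\right)\right) = -2 + \left(-5 + Q + U\right) = -7 + Q + U$)
$834 D{\left(m{\left(4 \right)},0 \right)} = 834 \left(-7 + \left(-5 + 4 + 4^{3}\right) + 0\right) = 834 \left(-7 + \left(-5 + 4 + 64\right) + 0\right) = 834 \left(-7 + 63 + 0\right) = 834 \cdot 56 = 46704$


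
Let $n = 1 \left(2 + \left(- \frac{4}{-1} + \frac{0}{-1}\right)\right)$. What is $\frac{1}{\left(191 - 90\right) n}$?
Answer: $\frac{1}{606} \approx 0.0016502$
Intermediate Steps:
$n = 6$ ($n = 1 \left(2 + \left(\left(-4\right) \left(-1\right) + 0 \left(-1\right)\right)\right) = 1 \left(2 + \left(4 + 0\right)\right) = 1 \left(2 + 4\right) = 1 \cdot 6 = 6$)
$\frac{1}{\left(191 - 90\right) n} = \frac{1}{\left(191 - 90\right) 6} = \frac{1}{101 \cdot 6} = \frac{1}{606}$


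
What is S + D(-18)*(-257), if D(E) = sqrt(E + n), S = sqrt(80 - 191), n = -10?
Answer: I*(sqrt(111) - 514*sqrt(7)) ≈ -1349.4*I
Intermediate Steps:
S = I*sqrt(111) (S = sqrt(-111) = I*sqrt(111) ≈ 10.536*I)
D(E) = sqrt(-10 + E) (D(E) = sqrt(E - 10) = sqrt(-10 + E))
S + D(-18)*(-257) = I*sqrt(111) + sqrt(-10 - 18)*(-257) = I*sqrt(111) + sqrt(-28)*(-257) = I*sqrt(111) + (2*I*sqrt(7))*(-257) = I*sqrt(111) - 514*I*sqrt(7)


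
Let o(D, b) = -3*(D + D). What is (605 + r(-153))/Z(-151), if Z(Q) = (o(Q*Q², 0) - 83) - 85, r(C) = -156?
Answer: 449/20657538 ≈ 2.1735e-5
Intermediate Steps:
o(D, b) = -6*D
Z(Q) = -168 - 6*Q³ (Z(Q) = (-6*Q*Q² - 83) - 85 = (-6*Q³ - 83) - 85 = (-83 - 6*Q³) - 85 = -168 - 6*Q³)
(605 + r(-153))/Z(-151) = (605 - 156)/(-168 - 6*(-151)³) = 449/(-168 - 6*(-3442951)) = 449/(-168 + 20657706) = 449/20657538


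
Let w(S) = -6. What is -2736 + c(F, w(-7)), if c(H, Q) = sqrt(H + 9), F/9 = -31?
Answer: -2736 + 3*I*sqrt(30) ≈ -2736.0 + 16.432*I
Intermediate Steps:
F = -279 (F = 9*(-31) = -279)
c(H, Q) = sqrt(9 + H)
-2736 + c(F, w(-7)) = -2736 + sqrt(9 - 279) = -2736 + sqrt(-270) = -2736 + 3*I*sqrt(30)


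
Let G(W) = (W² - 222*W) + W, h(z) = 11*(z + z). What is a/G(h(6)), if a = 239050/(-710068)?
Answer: 119525/4170939432 ≈ 2.8657e-5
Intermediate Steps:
h(z) = 22*z (h(z) = 11*(2*z) = 22*z)
G(W) = W² - 221*W
a = -119525/355034 (a = 239050*(-1/710068) = -119525/355034 ≈ -0.33666)
a/G(h(6)) = -119525*1/(132*(-221 + 22*6))/355034 = -119525*1/(132*(-221 + 132))/355034 = -119525/(355034*(132*(-89))) = -119525/355034/(-11748) = -119525/355034*(-1/11748) = 119525/4170939432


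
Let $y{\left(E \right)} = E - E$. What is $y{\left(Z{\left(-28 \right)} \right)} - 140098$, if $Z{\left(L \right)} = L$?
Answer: $-140098$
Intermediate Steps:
$y{\left(E \right)} = 0$
$y{\left(Z{\left(-28 \right)} \right)} - 140098 = 0 - 140098 = -140098$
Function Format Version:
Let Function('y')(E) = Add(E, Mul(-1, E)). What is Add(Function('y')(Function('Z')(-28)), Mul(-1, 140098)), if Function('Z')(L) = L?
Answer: -140098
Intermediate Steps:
Function('y')(E) = 0
Add(Function('y')(Function('Z')(-28)), Mul(-1, 140098)) = Add(0, Mul(-1, 140098)) = Add(0, -140098) = -140098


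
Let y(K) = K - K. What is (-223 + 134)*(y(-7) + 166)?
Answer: -14774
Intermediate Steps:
y(K) = 0
(-223 + 134)*(y(-7) + 166) = (-223 + 134)*(0 + 166) = -89*166 = -14774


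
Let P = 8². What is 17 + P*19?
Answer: 1233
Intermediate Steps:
P = 64
17 + P*19 = 17 + 64*19 = 17 + 1216 = 1233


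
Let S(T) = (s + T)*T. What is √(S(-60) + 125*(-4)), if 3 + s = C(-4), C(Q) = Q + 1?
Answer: 2*√865 ≈ 58.822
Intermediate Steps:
C(Q) = 1 + Q
s = -6 (s = -3 + (1 - 4) = -3 - 3 = -6)
S(T) = T*(-6 + T) (S(T) = (-6 + T)*T = T*(-6 + T))
√(S(-60) + 125*(-4)) = √(-60*(-6 - 60) + 125*(-4)) = √(-60*(-66) - 500) = √(3960 - 500) = √3460 = 2*√865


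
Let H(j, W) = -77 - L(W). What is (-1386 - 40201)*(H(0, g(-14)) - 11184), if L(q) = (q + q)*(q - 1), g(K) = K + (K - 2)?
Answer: 545663027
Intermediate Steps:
g(K) = -2 + 2*K (g(K) = K + (-2 + K) = -2 + 2*K)
L(q) = 2*q*(-1 + q) (L(q) = (2*q)*(-1 + q) = 2*q*(-1 + q))
H(j, W) = -77 - 2*W*(-1 + W)
(-1386 - 40201)*(H(0, g(-14)) - 11184) = (-1386 - 40201)*((-77 - 2*(-2 + 2*(-14))*(-1 + (-2 + 2*(-14)))) - 11184) = -41587*((-77 - 2*(-2 - 28)*(-1 + (-2 - 28))) - 11184) = -41587*((-77 - 2*(-30)*(-1 - 30)) - 11184) = -41587*((-77 - 2*(-30)*(-31)) - 11184) = -41587*((-77 - 1860) - 11184) = -41587*(-1937 - 11184) = -41587*(-13121) = 545663027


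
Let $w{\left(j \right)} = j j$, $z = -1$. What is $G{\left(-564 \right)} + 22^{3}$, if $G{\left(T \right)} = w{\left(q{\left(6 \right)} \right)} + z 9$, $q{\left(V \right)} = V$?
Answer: $10675$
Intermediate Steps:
$w{\left(j \right)} = j^{2}$
$G{\left(T \right)} = 27$ ($G{\left(T \right)} = 6^{2} - 9 = 36 - 9 = 27$)
$G{\left(-564 \right)} + 22^{3} = 27 + 22^{3} = 27 + 10648 = 10675$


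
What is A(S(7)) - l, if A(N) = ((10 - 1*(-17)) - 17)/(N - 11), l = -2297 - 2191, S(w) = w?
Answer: 8971/2 ≈ 4485.5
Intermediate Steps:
l = -4488
A(N) = 10/(-11 + N) (A(N) = ((10 + 17) - 17)/(-11 + N) = (27 - 17)/(-11 + N) = 10/(-11 + N))
A(S(7)) - l = 10/(-11 + 7) - 1*(-4488) = 10/(-4) + 4488 = 10*(-¼) + 4488 = -5/2 + 4488 = 8971/2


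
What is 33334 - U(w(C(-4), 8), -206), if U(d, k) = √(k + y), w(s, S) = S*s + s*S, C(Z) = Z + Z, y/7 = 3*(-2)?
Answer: 33334 - 2*I*√62 ≈ 33334.0 - 15.748*I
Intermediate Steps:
y = -42 (y = 7*(3*(-2)) = 7*(-6) = -42)
C(Z) = 2*Z
w(s, S) = 2*S*s (w(s, S) = S*s + S*s = 2*S*s)
U(d, k) = √(-42 + k) (U(d, k) = √(k - 42) = √(-42 + k))
33334 - U(w(C(-4), 8), -206) = 33334 - √(-42 - 206) = 33334 - √(-248) = 33334 - 2*I*√62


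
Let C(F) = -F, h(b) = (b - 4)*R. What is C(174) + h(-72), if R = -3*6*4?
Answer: 5298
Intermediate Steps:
R = -72 (R = -18*4 = -72)
h(b) = 288 - 72*b (h(b) = (b - 4)*(-72) = (-4 + b)*(-72) = 288 - 72*b)
C(174) + h(-72) = -1*174 + (288 - 72*(-72)) = -174 + (288 + 5184) = -174 + 5472 = 5298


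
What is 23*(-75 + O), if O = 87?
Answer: 276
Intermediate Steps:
23*(-75 + O) = 23*(-75 + 87) = 23*12 = 276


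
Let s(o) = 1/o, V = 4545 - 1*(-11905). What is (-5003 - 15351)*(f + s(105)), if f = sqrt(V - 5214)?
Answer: -226560374/105 ≈ -2.1577e+6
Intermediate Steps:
V = 16450 (V = 4545 + 11905 = 16450)
f = 106 (f = sqrt(16450 - 5214) = sqrt(11236) = 106)
(-5003 - 15351)*(f + s(105)) = (-5003 - 15351)*(106 + 1/105) = -20354*(106 + 1/105) = -20354*11131/105 = -226560374/105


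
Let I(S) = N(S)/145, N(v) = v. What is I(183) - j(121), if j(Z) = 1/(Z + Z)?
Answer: 44141/35090 ≈ 1.2579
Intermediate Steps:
j(Z) = 1/(2*Z)
I(S) = S/145
I(183) - j(121) = (1/145)*183 - 1/(2*121) = 183/145 - 1/(2*121) = 183/145 - 1*1/242 = 183/145 - 1/242 = 44141/35090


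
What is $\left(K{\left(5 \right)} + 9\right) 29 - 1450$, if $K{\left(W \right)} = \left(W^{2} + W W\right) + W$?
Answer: $406$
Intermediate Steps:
$K{\left(W \right)} = W + 2 W^{2}$ ($K{\left(W \right)} = \left(W^{2} + W^{2}\right) + W = 2 W^{2} + W = W + 2 W^{2}$)
$\left(K{\left(5 \right)} + 9\right) 29 - 1450 = \left(5 \left(1 + 2 \cdot 5\right) + 9\right) 29 - 1450 = \left(5 \left(1 + 10\right) + 9\right) 29 - 1450 = \left(5 \cdot 11 + 9\right) 29 - 1450 = \left(55 + 9\right) 29 - 1450 = 64 \cdot 29 - 1450 = 1856 - 1450 = 406$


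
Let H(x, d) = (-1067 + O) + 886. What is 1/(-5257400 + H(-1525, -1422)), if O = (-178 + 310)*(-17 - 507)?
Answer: -1/5326749 ≈ -1.8773e-7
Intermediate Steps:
O = -69168 (O = 132*(-524) = -69168)
H(x, d) = -69349 (H(x, d) = (-1067 - 69168) + 886 = -70235 + 886 = -69349)
1/(-5257400 + H(-1525, -1422)) = 1/(-5257400 - 69349) = 1/(-5326749) = -1/5326749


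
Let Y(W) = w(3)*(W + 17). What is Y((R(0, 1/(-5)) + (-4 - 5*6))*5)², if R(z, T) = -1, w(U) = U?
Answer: 224676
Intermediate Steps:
Y(W) = 51 + 3*W (Y(W) = 3*(W + 17) = 3*(17 + W) = 51 + 3*W)
Y((R(0, 1/(-5)) + (-4 - 5*6))*5)² = (51 + 3*((-1 + (-4 - 5*6))*5))² = (51 + 3*((-1 + (-4 - 30))*5))² = (51 + 3*((-1 - 34)*5))² = (51 + 3*(-35*5))² = (51 + 3*(-175))² = (51 - 525)² = (-474)² = 224676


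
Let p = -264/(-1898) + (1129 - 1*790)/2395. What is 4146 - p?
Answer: 9422618979/2272855 ≈ 4145.7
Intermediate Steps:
p = 637851/2272855 (p = -264*(-1/1898) + (1129 - 790)*(1/2395) = 132/949 + 339*(1/2395) = 132/949 + 339/2395 = 637851/2272855 ≈ 0.28064)
4146 - p = 4146 - 1*637851/2272855 = 4146 - 637851/2272855 = 9422618979/2272855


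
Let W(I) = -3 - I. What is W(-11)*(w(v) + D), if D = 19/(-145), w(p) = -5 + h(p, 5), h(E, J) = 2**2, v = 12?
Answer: -1312/145 ≈ -9.0483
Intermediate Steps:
h(E, J) = 4
w(p) = -1 (w(p) = -5 + 4 = -1)
D = -19/145 (D = 19*(-1/145) = -19/145 ≈ -0.13103)
W(-11)*(w(v) + D) = (-3 - 1*(-11))*(-1 - 19/145) = (-3 + 11)*(-164/145) = 8*(-164/145) = -1312/145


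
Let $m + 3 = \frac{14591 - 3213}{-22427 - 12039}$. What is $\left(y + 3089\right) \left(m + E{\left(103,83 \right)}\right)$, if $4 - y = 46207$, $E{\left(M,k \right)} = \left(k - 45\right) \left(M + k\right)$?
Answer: $- \frac{5248933589984}{17233} \approx -3.0459 \cdot 10^{8}$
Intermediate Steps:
$E{\left(M,k \right)} = \left(-45 + k\right) \left(M + k\right)$
$y = -46203$ ($y = 4 - 46207 = -46203$)
$m = - \frac{57388}{17233}$ ($m = -3 + \frac{14591 - 3213}{-22427 - 12039} = -3 + \frac{11378}{-34466} = -3 + 11378 \left(- \frac{1}{34466}\right) = -3 - \frac{5689}{17233} = - \frac{57388}{17233} \approx -3.3301$)
$\left(y + 3089\right) \left(m + E{\left(103,83 \right)}\right) = \left(-46203 + 3089\right) \left(- \frac{57388}{17233} + \left(83^{2} - 4635 - 3735 + 103 \cdot 83\right)\right) = - 43114 \left(- \frac{57388}{17233} + \left(6889 - 4635 - 3735 + 8549\right)\right) = - 43114 \left(- \frac{57388}{17233} + 7068\right) = \left(-43114\right) \frac{121745456}{17233} = - \frac{5248933589984}{17233}$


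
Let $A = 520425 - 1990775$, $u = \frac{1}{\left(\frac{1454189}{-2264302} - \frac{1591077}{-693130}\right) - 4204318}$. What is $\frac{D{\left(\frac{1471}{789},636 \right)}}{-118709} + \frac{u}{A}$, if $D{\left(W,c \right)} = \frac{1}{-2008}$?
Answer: $\frac{242561524369983693637583}{57816596502566683321248817077480} \approx 4.1954 \cdot 10^{-9}$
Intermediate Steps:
$D{\left(W,c \right)} = - \frac{1}{2008}$
$u = - \frac{392363911315}{1649622006207855249}$ ($u = \frac{1}{\left(1454189 \left(- \frac{1}{2264302}\right) - - \frac{1591077}{693130}\right) - 4204318} = \frac{1}{\left(- \frac{1454189}{2264302} + \frac{1591077}{693130}\right) - 4204318} = \frac{1}{\frac{648684202921}{392363911315} - 4204318} = \frac{1}{- \frac{1649622006207855249}{392363911315}} = - \frac{392363911315}{1649622006207855249} \approx -2.3785 \cdot 10^{-7}$)
$A = -1470350$
$\frac{D{\left(\frac{1471}{789},636 \right)}}{-118709} + \frac{u}{A} = - \frac{1}{2008 \left(-118709\right)} - \frac{392363911315}{1649622006207855249 \left(-1470350\right)} = \left(- \frac{1}{2008}\right) \left(- \frac{1}{118709}\right) - - \frac{78472782263}{485104343365543993073430} = \frac{1}{238367672} + \frac{78472782263}{485104343365543993073430} = \frac{242561524369983693637583}{57816596502566683321248817077480}$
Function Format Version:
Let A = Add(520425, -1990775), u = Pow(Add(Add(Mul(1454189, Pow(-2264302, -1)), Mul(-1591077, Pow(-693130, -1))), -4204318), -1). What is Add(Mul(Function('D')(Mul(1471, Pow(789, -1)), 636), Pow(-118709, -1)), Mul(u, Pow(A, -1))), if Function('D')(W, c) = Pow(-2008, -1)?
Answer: Rational(242561524369983693637583, 57816596502566683321248817077480) ≈ 4.1954e-9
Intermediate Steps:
Function('D')(W, c) = Rational(-1, 2008)
u = Rational(-392363911315, 1649622006207855249) (u = Pow(Add(Add(Mul(1454189, Rational(-1, 2264302)), Mul(-1591077, Rational(-1, 693130))), -4204318), -1) = Pow(Add(Add(Rational(-1454189, 2264302), Rational(1591077, 693130)), -4204318), -1) = Pow(Add(Rational(648684202921, 392363911315), -4204318), -1) = Pow(Rational(-1649622006207855249, 392363911315), -1) = Rational(-392363911315, 1649622006207855249) ≈ -2.3785e-7)
A = -1470350
Add(Mul(Function('D')(Mul(1471, Pow(789, -1)), 636), Pow(-118709, -1)), Mul(u, Pow(A, -1))) = Add(Mul(Rational(-1, 2008), Pow(-118709, -1)), Mul(Rational(-392363911315, 1649622006207855249), Pow(-1470350, -1))) = Add(Mul(Rational(-1, 2008), Rational(-1, 118709)), Mul(Rational(-392363911315, 1649622006207855249), Rational(-1, 1470350))) = Add(Rational(1, 238367672), Rational(78472782263, 485104343365543993073430)) = Rational(242561524369983693637583, 57816596502566683321248817077480)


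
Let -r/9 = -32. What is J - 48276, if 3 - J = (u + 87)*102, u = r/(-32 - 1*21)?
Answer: -2999415/53 ≈ -56593.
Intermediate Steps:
r = 288 (r = -9*(-32) = 288)
u = -288/53 (u = 288/(-32 - 1*21) = 288/(-32 - 21) = 288/(-53) = 288*(-1/53) = -288/53 ≈ -5.4340)
J = -440787/53 (J = 3 - (-288/53 + 87)*102 = 3 - 4323*102/53 = 3 - 1*440946/53 = 3 - 440946/53 = -440787/53 ≈ -8316.7)
J - 48276 = -440787/53 - 48276 = -2999415/53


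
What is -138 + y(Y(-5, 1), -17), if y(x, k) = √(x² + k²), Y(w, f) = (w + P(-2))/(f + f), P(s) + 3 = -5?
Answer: -138 + 5*√53/2 ≈ -119.80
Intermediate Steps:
P(s) = -8 (P(s) = -3 - 5 = -8)
Y(w, f) = (-8 + w)/(2*f) (Y(w, f) = (w - 8)/(f + f) = (-8 + w)/((2*f)) = (-8 + w)*(1/(2*f)) = (-8 + w)/(2*f))
y(x, k) = √(k² + x²)
-138 + y(Y(-5, 1), -17) = -138 + √((-17)² + ((½)*(-8 - 5)/1)²) = -138 + √(289 + ((½)*1*(-13))²) = -138 + √(289 + (-13/2)²) = -138 + √(289 + 169/4) = -138 + √(1325/4) = -138 + 5*√53/2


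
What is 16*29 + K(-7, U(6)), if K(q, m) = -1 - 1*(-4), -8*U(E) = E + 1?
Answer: 467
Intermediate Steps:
U(E) = -⅛ - E/8 (U(E) = -(E + 1)/8 = -(1 + E)/8 = -⅛ - E/8)
K(q, m) = 3 (K(q, m) = -1 + 4 = 3)
16*29 + K(-7, U(6)) = 16*29 + 3 = 464 + 3 = 467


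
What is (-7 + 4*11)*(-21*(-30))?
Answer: 23310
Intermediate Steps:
(-7 + 4*11)*(-21*(-30)) = (-7 + 44)*630 = 37*630 = 23310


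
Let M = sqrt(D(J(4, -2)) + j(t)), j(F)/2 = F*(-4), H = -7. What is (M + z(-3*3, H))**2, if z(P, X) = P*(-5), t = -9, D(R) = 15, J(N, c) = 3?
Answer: (45 + sqrt(87))**2 ≈ 2951.5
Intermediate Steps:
j(F) = -8*F (j(F) = 2*(F*(-4)) = 2*(-4*F) = -8*F)
z(P, X) = -5*P
M = sqrt(87) (M = sqrt(15 - 8*(-9)) = sqrt(15 + 72) = sqrt(87) ≈ 9.3274)
(M + z(-3*3, H))**2 = (sqrt(87) - (-15)*3)**2 = (sqrt(87) - 5*(-9))**2 = (sqrt(87) + 45)**2 = (45 + sqrt(87))**2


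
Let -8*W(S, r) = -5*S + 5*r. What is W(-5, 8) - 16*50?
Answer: -6465/8 ≈ -808.13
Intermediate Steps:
W(S, r) = -5*r/8 + 5*S/8 (W(S, r) = -(-5*S + 5*r)/8 = -5*r/8 + 5*S/8)
W(-5, 8) - 16*50 = (-5/8*8 + (5/8)*(-5)) - 16*50 = (-5 - 25/8) - 800 = -65/8 - 800 = -6465/8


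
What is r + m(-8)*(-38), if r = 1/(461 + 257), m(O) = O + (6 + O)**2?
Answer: 109137/718 ≈ 152.00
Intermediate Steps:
r = 1/718 ≈ 0.0013928
r + m(-8)*(-38) = 1/718 + (-8 + (6 - 8)**2)*(-38) = 1/718 + (-8 + (-2)**2)*(-38) = 1/718 + (-8 + 4)*(-38) = 1/718 - 4*(-38) = 1/718 + 152 = 109137/718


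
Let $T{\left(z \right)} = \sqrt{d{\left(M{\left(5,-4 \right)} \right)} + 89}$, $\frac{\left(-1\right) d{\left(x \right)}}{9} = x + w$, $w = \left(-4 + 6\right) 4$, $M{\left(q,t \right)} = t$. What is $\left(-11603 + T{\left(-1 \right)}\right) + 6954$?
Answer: $-4649 + \sqrt{53} \approx -4641.7$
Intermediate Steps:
$w = 8$ ($w = 2 \cdot 4 = 8$)
$d{\left(x \right)} = -72 - 9 x$ ($d{\left(x \right)} = - 9 \left(x + 8\right) = - 9 \left(8 + x\right) = -72 - 9 x$)
$T{\left(z \right)} = \sqrt{53}$ ($T{\left(z \right)} = \sqrt{\left(-72 - -36\right) + 89} = \sqrt{\left(-72 + 36\right) + 89} = \sqrt{-36 + 89} = \sqrt{53}$)
$\left(-11603 + T{\left(-1 \right)}\right) + 6954 = \left(-11603 + \sqrt{53}\right) + 6954 = -4649 + \sqrt{53}$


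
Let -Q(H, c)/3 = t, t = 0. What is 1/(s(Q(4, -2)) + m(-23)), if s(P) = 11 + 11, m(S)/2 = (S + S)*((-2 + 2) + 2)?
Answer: -1/162 ≈ -0.0061728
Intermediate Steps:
m(S) = 8*S (m(S) = 2*((S + S)*((-2 + 2) + 2)) = 2*((2*S)*(0 + 2)) = 2*((2*S)*2) = 2*(4*S) = 8*S)
Q(H, c) = 0 (Q(H, c) = -3*0 = 0)
s(P) = 22
1/(s(Q(4, -2)) + m(-23)) = 1/(22 + 8*(-23)) = 1/(22 - 184) = 1/(-162) = -1/162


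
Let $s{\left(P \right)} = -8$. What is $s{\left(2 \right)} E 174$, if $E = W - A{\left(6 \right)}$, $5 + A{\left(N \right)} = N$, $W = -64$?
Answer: $90480$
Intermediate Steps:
$A{\left(N \right)} = -5 + N$
$E = -65$ ($E = -64 - \left(-5 + 6\right) = -64 - 1 = -65$)
$s{\left(2 \right)} E 174 = \left(-8\right) \left(-65\right) 174 = 520 \cdot 174 = 90480$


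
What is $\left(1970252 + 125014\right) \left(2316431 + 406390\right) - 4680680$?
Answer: $5705029584706$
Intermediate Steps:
$\left(1970252 + 125014\right) \left(2316431 + 406390\right) - 4680680 = 2095266 \cdot 2722821 - 4680680 = 5705034265386 - 4680680 = 5705029584706$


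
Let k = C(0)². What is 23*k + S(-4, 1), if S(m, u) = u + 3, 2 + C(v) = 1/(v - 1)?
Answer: 211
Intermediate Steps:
C(v) = -2 + 1/(-1 + v) (C(v) = -2 + 1/(v - 1) = -2 + 1/(-1 + v))
S(m, u) = 3 + u
k = 9 (k = ((3 - 2*0)/(-1 + 0))² = ((3 + 0)/(-1))² = (-1*3)² = (-3)² = 9)
23*k + S(-4, 1) = 23*9 + (3 + 1) = 207 + 4 = 211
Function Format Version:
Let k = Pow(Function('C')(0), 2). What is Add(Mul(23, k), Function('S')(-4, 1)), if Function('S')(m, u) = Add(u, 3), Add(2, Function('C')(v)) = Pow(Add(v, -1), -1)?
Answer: 211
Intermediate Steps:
Function('C')(v) = Add(-2, Pow(Add(-1, v), -1)) (Function('C')(v) = Add(-2, Pow(Add(v, -1), -1)) = Add(-2, Pow(Add(-1, v), -1)))
Function('S')(m, u) = Add(3, u)
k = 9 (k = Pow(Mul(Pow(Add(-1, 0), -1), Add(3, Mul(-2, 0))), 2) = Pow(Mul(Pow(-1, -1), Add(3, 0)), 2) = Pow(Mul(-1, 3), 2) = Pow(-3, 2) = 9)
Add(Mul(23, k), Function('S')(-4, 1)) = Add(Mul(23, 9), Add(3, 1)) = Add(207, 4) = 211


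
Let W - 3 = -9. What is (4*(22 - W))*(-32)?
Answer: -3584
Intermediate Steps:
W = -6 (W = 3 - 9 = -6)
(4*(22 - W))*(-32) = (4*(22 - 1*(-6)))*(-32) = (4*(22 + 6))*(-32) = (4*28)*(-32) = 112*(-32) = -3584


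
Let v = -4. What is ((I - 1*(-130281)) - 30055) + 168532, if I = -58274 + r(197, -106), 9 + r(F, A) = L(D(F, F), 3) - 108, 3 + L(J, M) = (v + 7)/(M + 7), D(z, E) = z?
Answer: 2103643/10 ≈ 2.1036e+5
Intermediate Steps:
L(J, M) = -3 + 3/(7 + M) (L(J, M) = -3 + (-4 + 7)/(M + 7) = -3 + 3/(7 + M))
r(F, A) = -1197/10 (r(F, A) = -9 + (3*(-6 - 1*3)/(7 + 3) - 108) = -9 + (3*(-6 - 3)/10 - 108) = -9 + (3*(1/10)*(-9) - 108) = -9 + (-27/10 - 108) = -9 - 1107/10 = -1197/10)
I = -583937/10 (I = -58274 - 1197/10 = -583937/10 ≈ -58394.)
((I - 1*(-130281)) - 30055) + 168532 = ((-583937/10 - 1*(-130281)) - 30055) + 168532 = ((-583937/10 + 130281) - 30055) + 168532 = (718873/10 - 30055) + 168532 = 418323/10 + 168532 = 2103643/10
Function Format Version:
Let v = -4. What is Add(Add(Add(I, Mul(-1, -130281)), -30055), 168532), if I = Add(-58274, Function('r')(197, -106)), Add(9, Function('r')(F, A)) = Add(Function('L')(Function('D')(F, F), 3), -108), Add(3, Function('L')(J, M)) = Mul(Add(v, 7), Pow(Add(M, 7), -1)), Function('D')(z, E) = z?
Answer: Rational(2103643, 10) ≈ 2.1036e+5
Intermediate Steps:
Function('L')(J, M) = Add(-3, Mul(3, Pow(Add(7, M), -1))) (Function('L')(J, M) = Add(-3, Mul(Add(-4, 7), Pow(Add(M, 7), -1))) = Add(-3, Mul(3, Pow(Add(7, M), -1))))
Function('r')(F, A) = Rational(-1197, 10) (Function('r')(F, A) = Add(-9, Add(Mul(3, Pow(Add(7, 3), -1), Add(-6, Mul(-1, 3))), -108)) = Add(-9, Add(Mul(3, Pow(10, -1), Add(-6, -3)), -108)) = Add(-9, Add(Mul(3, Rational(1, 10), -9), -108)) = Add(-9, Add(Rational(-27, 10), -108)) = Add(-9, Rational(-1107, 10)) = Rational(-1197, 10))
I = Rational(-583937, 10) (I = Add(-58274, Rational(-1197, 10)) = Rational(-583937, 10) ≈ -58394.)
Add(Add(Add(I, Mul(-1, -130281)), -30055), 168532) = Add(Add(Add(Rational(-583937, 10), Mul(-1, -130281)), -30055), 168532) = Add(Add(Add(Rational(-583937, 10), 130281), -30055), 168532) = Add(Add(Rational(718873, 10), -30055), 168532) = Add(Rational(418323, 10), 168532) = Rational(2103643, 10)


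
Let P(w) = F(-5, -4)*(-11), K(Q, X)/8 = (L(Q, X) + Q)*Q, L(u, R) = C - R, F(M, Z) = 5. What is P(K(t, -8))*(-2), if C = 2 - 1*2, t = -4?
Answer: 110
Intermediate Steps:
C = 0 (C = 2 - 2 = 0)
L(u, R) = -R (L(u, R) = 0 - R = -R)
K(Q, X) = 8*Q*(Q - X) (K(Q, X) = 8*((-X + Q)*Q) = 8*((Q - X)*Q) = 8*(Q*(Q - X)) = 8*Q*(Q - X))
P(w) = -55 (P(w) = 5*(-11) = -55)
P(K(t, -8))*(-2) = -55*(-2) = 110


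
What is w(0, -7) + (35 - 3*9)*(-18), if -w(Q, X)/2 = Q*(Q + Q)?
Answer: -144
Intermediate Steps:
w(Q, X) = -4*Q**2 (w(Q, X) = -2*Q*(Q + Q) = -2*Q*2*Q = -4*Q**2)
w(0, -7) + (35 - 3*9)*(-18) = -4*0**2 + (35 - 3*9)*(-18) = -4*0 + (35 - 27)*(-18) = 0 + 8*(-18) = 0 - 144 = -144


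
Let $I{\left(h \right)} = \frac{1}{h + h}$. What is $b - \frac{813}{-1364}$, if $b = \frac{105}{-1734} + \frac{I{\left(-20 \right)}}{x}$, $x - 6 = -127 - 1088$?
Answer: $\frac{82327109}{153736440} \approx 0.53551$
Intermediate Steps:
$I{\left(h \right)} = \frac{1}{2 h}$
$x = -1209$ ($x = 6 - 1215 = -1209$)
$b = - \frac{846011}{13976040}$ ($b = \frac{105}{-1734} + \frac{\frac{1}{2} \frac{1}{-20}}{-1209} = 105 \left(- \frac{1}{1734}\right) + \frac{1}{2} \left(- \frac{1}{20}\right) \left(- \frac{1}{1209}\right) = - \frac{35}{578} - - \frac{1}{48360} = - \frac{35}{578} + \frac{1}{48360} = - \frac{846011}{13976040} \approx -0.060533$)
$b - \frac{813}{-1364} = - \frac{846011}{13976040} - \frac{813}{-1364} = - \frac{846011}{13976040} - - \frac{813}{1364} = - \frac{846011}{13976040} + \frac{813}{1364} = \frac{82327109}{153736440}$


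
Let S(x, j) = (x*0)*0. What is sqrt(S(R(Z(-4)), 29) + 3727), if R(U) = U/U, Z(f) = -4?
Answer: sqrt(3727) ≈ 61.049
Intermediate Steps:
R(U) = 1
S(x, j) = 0 (S(x, j) = 0*0 = 0)
sqrt(S(R(Z(-4)), 29) + 3727) = sqrt(0 + 3727) = sqrt(3727)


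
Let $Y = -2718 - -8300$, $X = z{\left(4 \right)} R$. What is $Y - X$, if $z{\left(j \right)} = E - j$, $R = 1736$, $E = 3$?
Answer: $7318$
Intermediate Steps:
$z{\left(j \right)} = 3 - j$
$X = -1736$ ($X = \left(3 - 4\right) 1736 = \left(-1\right) 1736 = -1736$)
$Y = 5582$ ($Y = -2718 + 8300 = 5582$)
$Y - X = 5582 - -1736 = 5582 + 1736 = 7318$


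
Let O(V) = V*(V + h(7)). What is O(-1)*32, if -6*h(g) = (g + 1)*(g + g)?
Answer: 1888/3 ≈ 629.33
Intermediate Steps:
h(g) = -g*(1 + g)/3 (h(g) = -(g + 1)*(g + g)/6 = -(1 + g)*2*g/6 = -g*(1 + g)/3)
O(V) = V*(-56/3 + V) (O(V) = V*(V - ⅓*7*(1 + 7)) = V*(V - ⅓*7*8) = V*(V - 56/3) = V*(-56/3 + V))
O(-1)*32 = ((⅓)*(-1)*(-56 + 3*(-1)))*32 = ((⅓)*(-1)*(-56 - 3))*32 = ((⅓)*(-1)*(-59))*32 = (59/3)*32 = 1888/3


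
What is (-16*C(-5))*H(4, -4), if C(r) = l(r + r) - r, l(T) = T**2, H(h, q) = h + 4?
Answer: -13440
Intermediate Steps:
H(h, q) = 4 + h
C(r) = -r + 4*r**2 (C(r) = (r + r)**2 - r = (2*r)**2 - r = 4*r**2 - r = -r + 4*r**2)
(-16*C(-5))*H(4, -4) = (-(-80)*(-1 + 4*(-5)))*(4 + 4) = -(-80)*(-1 - 20)*8 = -(-80)*(-21)*8 = -16*105*8 = -1680*8 = -13440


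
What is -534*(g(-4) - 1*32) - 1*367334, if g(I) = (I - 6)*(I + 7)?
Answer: -334226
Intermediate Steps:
g(I) = (-6 + I)*(7 + I)
-534*(g(-4) - 1*32) - 1*367334 = -534*((-42 - 4 + (-4)²) - 1*32) - 1*367334 = -534*((-42 - 4 + 16) - 32) - 367334 = -534*(-30 - 32) - 367334 = -534*(-62) - 367334 = 33108 - 367334 = -334226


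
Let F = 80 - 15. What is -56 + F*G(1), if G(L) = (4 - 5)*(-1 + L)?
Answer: -56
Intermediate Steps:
G(L) = 1 - L (G(L) = -(-1 + L) = 1 - L)
F = 65
-56 + F*G(1) = -56 + 65*(1 - 1*1) = -56 + 65*(1 - 1) = -56 + 65*0 = -56 + 0 = -56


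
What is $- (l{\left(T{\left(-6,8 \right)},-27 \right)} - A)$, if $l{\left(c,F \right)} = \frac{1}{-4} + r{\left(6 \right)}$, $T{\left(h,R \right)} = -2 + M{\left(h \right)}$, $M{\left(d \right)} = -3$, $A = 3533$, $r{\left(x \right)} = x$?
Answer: $\frac{14109}{4} \approx 3527.3$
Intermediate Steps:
$T{\left(h,R \right)} = -5$ ($T{\left(h,R \right)} = -2 - 3 = -5$)
$l{\left(c,F \right)} = \frac{23}{4}$ ($l{\left(c,F \right)} = \frac{1}{-4} + 6 = - \frac{1}{4} + 6 = \frac{23}{4}$)
$- (l{\left(T{\left(-6,8 \right)},-27 \right)} - A) = - (\frac{23}{4} - 3533) = \left(-1\right) \left(- \frac{14109}{4}\right) = \frac{14109}{4}$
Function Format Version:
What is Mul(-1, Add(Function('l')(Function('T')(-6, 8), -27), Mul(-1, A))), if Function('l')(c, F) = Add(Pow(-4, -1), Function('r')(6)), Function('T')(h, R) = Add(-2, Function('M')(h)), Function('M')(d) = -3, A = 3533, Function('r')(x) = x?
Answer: Rational(14109, 4) ≈ 3527.3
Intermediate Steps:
Function('T')(h, R) = -5 (Function('T')(h, R) = Add(-2, -3) = -5)
Function('l')(c, F) = Rational(23, 4) (Function('l')(c, F) = Add(Pow(-4, -1), 6) = Add(Rational(-1, 4), 6) = Rational(23, 4))
Mul(-1, Add(Function('l')(Function('T')(-6, 8), -27), Mul(-1, A))) = Mul(-1, Add(Rational(23, 4), Mul(-1, 3533))) = Mul(-1, Add(Rational(23, 4), -3533)) = Mul(-1, Rational(-14109, 4)) = Rational(14109, 4)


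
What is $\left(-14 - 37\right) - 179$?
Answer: $-230$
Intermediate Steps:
$\left(-14 - 37\right) - 179 = -51 - 179 = -230$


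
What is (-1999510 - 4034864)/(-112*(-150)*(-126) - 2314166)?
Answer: 3017187/2215483 ≈ 1.3619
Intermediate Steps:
(-1999510 - 4034864)/(-112*(-150)*(-126) - 2314166) = -6034374/(16800*(-126) - 2314166) = -6034374/(-2116800 - 2314166) = -6034374/(-4430966) = -6034374*(-1/4430966) = 3017187/2215483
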